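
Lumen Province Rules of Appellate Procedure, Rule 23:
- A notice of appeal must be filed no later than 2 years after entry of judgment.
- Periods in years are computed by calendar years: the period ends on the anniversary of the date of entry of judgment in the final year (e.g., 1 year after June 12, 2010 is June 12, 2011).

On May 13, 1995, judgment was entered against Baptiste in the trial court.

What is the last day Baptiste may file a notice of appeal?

May 13, 1997

2 years after May 13, 1995 is May 13, 1997.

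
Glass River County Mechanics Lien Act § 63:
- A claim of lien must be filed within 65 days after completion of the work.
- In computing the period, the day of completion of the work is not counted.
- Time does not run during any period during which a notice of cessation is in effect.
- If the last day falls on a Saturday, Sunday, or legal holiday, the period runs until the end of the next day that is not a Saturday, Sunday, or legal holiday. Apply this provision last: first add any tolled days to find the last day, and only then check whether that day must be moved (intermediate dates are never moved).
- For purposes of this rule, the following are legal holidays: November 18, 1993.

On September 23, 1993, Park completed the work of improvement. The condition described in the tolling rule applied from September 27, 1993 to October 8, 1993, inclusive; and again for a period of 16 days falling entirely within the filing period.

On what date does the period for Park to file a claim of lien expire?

65 days after September 23, 1993 is November 27, 1993.
From September 27, 1993 through October 8, 1993 inclusive is 12 days; tolling adds 12 days: November 27, 1993 + 12 days = December 9, 1993.
Tolling adds 16 days: December 9, 1993 + 16 days = December 25, 1993.
December 25, 1993 is Saturday; December 26, 1993 is Sunday. The next qualifying day is December 27, 1993.

December 27, 1993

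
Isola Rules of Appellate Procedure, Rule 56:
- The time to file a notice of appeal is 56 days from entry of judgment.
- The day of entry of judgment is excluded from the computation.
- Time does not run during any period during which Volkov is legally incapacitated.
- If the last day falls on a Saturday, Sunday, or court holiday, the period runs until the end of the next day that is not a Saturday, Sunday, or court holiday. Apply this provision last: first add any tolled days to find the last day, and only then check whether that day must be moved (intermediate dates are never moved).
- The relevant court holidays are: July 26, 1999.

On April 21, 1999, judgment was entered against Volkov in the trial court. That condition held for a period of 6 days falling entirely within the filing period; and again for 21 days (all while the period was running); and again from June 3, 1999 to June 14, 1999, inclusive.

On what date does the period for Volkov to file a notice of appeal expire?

56 days after April 21, 1999 is June 16, 1999.
Tolling adds 6 days: June 16, 1999 + 6 days = June 22, 1999.
Tolling adds 21 days: June 22, 1999 + 21 days = July 13, 1999.
From June 3, 1999 through June 14, 1999 inclusive is 12 days; tolling adds 12 days: July 13, 1999 + 12 days = July 25, 1999.
July 25, 1999 is Sunday; July 26, 1999 is a listed holiday. The next qualifying day is July 27, 1999.

July 27, 1999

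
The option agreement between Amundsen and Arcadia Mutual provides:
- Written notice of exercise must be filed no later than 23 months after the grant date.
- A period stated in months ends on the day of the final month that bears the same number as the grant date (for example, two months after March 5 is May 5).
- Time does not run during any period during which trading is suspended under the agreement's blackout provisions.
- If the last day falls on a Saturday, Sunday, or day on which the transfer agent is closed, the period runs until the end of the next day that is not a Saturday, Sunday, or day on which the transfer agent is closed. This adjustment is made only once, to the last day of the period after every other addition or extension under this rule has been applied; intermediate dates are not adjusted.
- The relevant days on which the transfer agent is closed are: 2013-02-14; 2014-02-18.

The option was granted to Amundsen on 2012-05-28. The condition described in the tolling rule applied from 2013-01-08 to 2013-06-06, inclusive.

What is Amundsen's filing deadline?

23 months after 2012-05-28 is April 28, 2014.
From January 8, 2013 through June 6, 2013 inclusive is 150 days; tolling adds 150 days: April 28, 2014 + 150 days = September 25, 2014.
September 25, 2014 is a Thursday and not a day on which the transfer agent is closed, so no extension applies.

September 25, 2014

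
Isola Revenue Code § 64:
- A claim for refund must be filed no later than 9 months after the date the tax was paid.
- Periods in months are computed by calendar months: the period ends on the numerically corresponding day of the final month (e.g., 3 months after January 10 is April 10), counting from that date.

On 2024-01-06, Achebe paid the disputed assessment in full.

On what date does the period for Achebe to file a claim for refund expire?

9 months after 2024-01-06 is October 6, 2024.

October 6, 2024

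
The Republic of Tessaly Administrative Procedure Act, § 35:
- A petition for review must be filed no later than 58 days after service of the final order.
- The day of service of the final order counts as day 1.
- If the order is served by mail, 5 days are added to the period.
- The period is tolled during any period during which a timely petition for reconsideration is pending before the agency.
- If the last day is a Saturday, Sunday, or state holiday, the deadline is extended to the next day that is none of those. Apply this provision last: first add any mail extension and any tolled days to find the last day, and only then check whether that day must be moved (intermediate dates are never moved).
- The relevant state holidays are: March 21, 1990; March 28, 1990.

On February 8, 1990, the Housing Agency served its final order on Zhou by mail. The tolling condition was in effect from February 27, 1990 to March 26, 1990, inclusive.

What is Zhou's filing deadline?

May 9, 1990

Counting February 8, 1990 as day 1, day 58 is April 6, 1990.
Service was by mail, adding 5 days: April 6, 1990 + 5 days = April 11, 1990.
From February 27, 1990 through March 26, 1990 inclusive is 28 days; tolling adds 28 days: April 11, 1990 + 28 days = May 9, 1990.
May 9, 1990 is a Wednesday and not a state holiday, so no extension applies.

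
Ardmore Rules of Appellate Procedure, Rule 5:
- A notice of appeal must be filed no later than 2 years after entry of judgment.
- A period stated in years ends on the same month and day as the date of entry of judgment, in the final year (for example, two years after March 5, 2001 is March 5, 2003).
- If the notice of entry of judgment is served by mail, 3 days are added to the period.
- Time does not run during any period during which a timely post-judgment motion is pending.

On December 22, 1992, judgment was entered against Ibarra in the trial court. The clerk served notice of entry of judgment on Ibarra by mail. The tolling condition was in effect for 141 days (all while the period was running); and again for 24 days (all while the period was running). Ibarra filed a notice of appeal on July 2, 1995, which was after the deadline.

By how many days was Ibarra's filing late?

24 days

2 years after December 22, 1992 is December 22, 1994.
Service was by mail, adding 3 days: December 22, 1994 + 3 days = December 25, 1994.
Tolling adds 141 days: December 25, 1994 + 141 days = May 15, 1995.
Tolling adds 24 days: May 15, 1995 + 24 days = June 8, 1995.
The deadline is June 8, 1995; from June 8, 1995 to July 2, 1995 is 24 days.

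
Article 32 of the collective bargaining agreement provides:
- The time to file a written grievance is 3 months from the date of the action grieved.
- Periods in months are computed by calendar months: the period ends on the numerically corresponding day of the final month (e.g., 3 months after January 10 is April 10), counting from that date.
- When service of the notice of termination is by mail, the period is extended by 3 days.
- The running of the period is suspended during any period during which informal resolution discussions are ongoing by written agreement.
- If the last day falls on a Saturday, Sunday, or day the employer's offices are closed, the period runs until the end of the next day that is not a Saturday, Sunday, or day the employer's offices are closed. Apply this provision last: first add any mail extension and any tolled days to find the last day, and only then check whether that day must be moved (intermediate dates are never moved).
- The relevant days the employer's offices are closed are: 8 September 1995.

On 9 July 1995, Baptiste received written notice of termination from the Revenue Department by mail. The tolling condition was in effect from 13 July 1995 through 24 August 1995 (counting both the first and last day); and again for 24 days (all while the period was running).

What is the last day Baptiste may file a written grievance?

3 months after 9 July 1995 is October 9, 1995.
Service was by mail, adding 3 days: October 9, 1995 + 3 days = October 12, 1995.
From July 13, 1995 through August 24, 1995 inclusive is 43 days; tolling adds 43 days: October 12, 1995 + 43 days = November 24, 1995.
Tolling adds 24 days: November 24, 1995 + 24 days = December 18, 1995.
December 18, 1995 is a Monday and not a day the employer's offices are closed, so no extension applies.

December 18, 1995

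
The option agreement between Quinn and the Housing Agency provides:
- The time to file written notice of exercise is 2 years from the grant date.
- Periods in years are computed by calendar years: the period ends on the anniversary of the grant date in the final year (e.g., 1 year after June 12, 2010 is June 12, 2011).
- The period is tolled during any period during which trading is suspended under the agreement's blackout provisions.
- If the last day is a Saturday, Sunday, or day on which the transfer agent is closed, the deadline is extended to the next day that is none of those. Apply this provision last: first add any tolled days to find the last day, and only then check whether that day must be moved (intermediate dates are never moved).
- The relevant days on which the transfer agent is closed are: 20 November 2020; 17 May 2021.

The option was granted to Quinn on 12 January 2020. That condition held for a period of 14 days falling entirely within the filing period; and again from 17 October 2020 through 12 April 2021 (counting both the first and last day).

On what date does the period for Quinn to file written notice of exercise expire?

2 years after 12 January 2020 is January 12, 2022.
Tolling adds 14 days: January 12, 2022 + 14 days = January 26, 2022.
From October 17, 2020 through April 12, 2021 inclusive is 178 days; tolling adds 178 days: January 26, 2022 + 178 days = July 23, 2022.
July 23, 2022 is Saturday; July 24, 2022 is Sunday. The next qualifying day is July 25, 2022.

July 25, 2022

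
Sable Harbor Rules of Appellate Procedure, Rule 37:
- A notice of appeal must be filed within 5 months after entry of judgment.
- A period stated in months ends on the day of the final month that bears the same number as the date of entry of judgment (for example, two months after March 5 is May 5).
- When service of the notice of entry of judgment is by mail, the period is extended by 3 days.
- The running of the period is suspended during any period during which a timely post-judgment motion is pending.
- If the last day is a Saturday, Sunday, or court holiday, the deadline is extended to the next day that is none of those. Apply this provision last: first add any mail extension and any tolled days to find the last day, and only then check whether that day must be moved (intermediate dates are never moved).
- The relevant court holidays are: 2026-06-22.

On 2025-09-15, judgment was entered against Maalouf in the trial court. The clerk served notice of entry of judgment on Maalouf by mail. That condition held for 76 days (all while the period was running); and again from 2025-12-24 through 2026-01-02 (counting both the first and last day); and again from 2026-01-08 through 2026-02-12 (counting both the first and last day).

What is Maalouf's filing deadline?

June 23, 2026

5 months after 2025-09-15 is February 15, 2026.
Service was by mail, adding 3 days: February 15, 2026 + 3 days = February 18, 2026.
Tolling adds 76 days: February 18, 2026 + 76 days = May 5, 2026.
From December 24, 2025 through January 2, 2026 inclusive is 10 days; tolling adds 10 days: May 5, 2026 + 10 days = May 15, 2026.
From January 8, 2026 through February 12, 2026 inclusive is 36 days; tolling adds 36 days: May 15, 2026 + 36 days = June 20, 2026.
June 20, 2026 is Saturday; June 21, 2026 is Sunday; June 22, 2026 is a listed holiday. The next qualifying day is June 23, 2026.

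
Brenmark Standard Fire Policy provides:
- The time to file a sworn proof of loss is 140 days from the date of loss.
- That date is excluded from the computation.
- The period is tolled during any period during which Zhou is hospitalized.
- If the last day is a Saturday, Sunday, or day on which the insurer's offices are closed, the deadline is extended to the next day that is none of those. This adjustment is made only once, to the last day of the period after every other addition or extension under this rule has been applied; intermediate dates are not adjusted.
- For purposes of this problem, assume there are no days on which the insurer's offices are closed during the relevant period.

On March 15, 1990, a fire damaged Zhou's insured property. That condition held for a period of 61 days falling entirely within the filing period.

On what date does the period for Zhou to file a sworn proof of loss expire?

October 2, 1990

140 days after March 15, 1990 is August 2, 1990.
Tolling adds 61 days: August 2, 1990 + 61 days = October 2, 1990.
October 2, 1990 is a Tuesday and not a day on which the insurer's offices are closed, so no extension applies.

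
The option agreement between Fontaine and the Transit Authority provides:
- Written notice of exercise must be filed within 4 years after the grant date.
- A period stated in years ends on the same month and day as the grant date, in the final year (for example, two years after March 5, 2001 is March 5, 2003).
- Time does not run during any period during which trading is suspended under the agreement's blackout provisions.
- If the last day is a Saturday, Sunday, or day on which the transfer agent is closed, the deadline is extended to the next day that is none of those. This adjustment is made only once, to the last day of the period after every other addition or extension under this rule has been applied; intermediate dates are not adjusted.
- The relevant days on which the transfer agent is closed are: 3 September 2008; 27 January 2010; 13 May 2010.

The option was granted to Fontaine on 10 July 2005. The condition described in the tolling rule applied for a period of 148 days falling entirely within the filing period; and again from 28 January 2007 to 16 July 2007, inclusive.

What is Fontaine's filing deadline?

4 years after 10 July 2005 is July 10, 2009.
Tolling adds 148 days: July 10, 2009 + 148 days = December 5, 2009.
From January 28, 2007 through July 16, 2007 inclusive is 170 days; tolling adds 170 days: December 5, 2009 + 170 days = May 24, 2010.
May 24, 2010 is a Monday and not a day on which the transfer agent is closed, so no extension applies.

May 24, 2010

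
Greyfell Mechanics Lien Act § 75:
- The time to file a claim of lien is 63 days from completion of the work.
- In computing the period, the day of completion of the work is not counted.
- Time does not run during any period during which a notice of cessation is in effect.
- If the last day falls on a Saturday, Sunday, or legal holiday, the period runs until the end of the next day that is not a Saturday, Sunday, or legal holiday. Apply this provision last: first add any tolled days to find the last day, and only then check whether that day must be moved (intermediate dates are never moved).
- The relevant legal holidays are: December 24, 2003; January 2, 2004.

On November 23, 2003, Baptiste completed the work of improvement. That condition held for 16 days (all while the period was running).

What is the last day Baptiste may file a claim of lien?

February 10, 2004

63 days after November 23, 2003 is January 25, 2004.
Tolling adds 16 days: January 25, 2004 + 16 days = February 10, 2004.
February 10, 2004 is a Tuesday and not a legal holiday, so no extension applies.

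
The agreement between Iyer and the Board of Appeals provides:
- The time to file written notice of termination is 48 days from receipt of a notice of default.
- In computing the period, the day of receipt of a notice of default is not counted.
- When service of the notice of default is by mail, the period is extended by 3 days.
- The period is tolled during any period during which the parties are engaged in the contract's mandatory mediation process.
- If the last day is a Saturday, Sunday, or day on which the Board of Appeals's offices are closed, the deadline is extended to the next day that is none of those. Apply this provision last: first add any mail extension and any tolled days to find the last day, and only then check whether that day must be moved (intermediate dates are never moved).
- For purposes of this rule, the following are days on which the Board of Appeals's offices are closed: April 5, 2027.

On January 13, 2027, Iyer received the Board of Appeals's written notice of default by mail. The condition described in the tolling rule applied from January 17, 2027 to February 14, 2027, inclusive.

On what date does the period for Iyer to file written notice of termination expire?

April 6, 2027

48 days after January 13, 2027 is March 2, 2027.
Service was by mail, adding 3 days: March 2, 2027 + 3 days = March 5, 2027.
From January 17, 2027 through February 14, 2027 inclusive is 29 days; tolling adds 29 days: March 5, 2027 + 29 days = April 3, 2027.
April 3, 2027 is Saturday; April 4, 2027 is Sunday; April 5, 2027 is a listed holiday. The next qualifying day is April 6, 2027.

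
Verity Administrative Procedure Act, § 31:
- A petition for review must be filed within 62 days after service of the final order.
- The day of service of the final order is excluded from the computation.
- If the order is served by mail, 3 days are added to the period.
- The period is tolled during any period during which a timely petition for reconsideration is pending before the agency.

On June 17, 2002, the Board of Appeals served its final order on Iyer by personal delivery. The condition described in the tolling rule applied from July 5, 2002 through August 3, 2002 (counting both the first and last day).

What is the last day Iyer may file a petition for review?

September 17, 2002

62 days after June 17, 2002 is August 18, 2002.
Service was not by mail, so no mail extension applies.
From July 5, 2002 through August 3, 2002 inclusive is 30 days; tolling adds 30 days: August 18, 2002 + 30 days = September 17, 2002.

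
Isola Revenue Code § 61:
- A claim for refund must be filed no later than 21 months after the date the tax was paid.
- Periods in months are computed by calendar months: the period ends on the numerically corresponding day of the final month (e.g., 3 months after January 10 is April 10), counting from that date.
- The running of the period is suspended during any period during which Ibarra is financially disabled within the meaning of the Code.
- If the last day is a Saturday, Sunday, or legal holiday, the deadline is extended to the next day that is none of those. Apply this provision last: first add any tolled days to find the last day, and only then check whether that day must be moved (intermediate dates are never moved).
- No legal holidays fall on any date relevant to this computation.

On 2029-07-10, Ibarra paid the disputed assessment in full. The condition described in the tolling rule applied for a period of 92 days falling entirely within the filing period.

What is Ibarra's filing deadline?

21 months after 2029-07-10 is April 10, 2031.
Tolling adds 92 days: April 10, 2031 + 92 days = July 11, 2031.
July 11, 2031 is a Friday and not a legal holiday, so no extension applies.

July 11, 2031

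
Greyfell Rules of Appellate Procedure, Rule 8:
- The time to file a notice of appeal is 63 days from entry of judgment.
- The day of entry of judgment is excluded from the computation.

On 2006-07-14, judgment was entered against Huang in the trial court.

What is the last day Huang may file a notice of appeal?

63 days after 2006-07-14 is September 15, 2006.

September 15, 2006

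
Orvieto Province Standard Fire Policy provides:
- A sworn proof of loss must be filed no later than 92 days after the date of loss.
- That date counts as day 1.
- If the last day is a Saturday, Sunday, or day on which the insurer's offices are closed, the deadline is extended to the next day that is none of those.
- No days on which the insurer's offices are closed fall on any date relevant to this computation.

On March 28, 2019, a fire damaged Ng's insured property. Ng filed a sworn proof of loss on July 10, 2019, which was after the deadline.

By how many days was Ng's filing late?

Counting March 28, 2019 as day 1, day 92 is June 27, 2019.
June 27, 2019 is a Thursday and not a day on which the insurer's offices are closed, so no extension applies.
The deadline is June 27, 2019; from June 27, 2019 to July 10, 2019 is 13 days.

13 days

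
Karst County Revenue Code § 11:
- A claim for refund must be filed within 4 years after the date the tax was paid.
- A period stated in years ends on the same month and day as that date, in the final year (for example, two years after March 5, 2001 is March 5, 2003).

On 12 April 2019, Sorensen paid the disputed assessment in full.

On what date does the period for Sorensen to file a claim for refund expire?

4 years after 12 April 2019 is April 12, 2023.

April 12, 2023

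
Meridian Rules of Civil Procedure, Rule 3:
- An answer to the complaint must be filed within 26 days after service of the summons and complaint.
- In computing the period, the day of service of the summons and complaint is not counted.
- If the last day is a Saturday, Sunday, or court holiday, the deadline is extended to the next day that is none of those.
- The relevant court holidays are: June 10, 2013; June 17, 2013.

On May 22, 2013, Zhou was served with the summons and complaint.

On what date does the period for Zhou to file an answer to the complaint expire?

June 18, 2013

26 days after May 22, 2013 is June 17, 2013.
June 17, 2013 is a listed holiday. The next qualifying day is June 18, 2013.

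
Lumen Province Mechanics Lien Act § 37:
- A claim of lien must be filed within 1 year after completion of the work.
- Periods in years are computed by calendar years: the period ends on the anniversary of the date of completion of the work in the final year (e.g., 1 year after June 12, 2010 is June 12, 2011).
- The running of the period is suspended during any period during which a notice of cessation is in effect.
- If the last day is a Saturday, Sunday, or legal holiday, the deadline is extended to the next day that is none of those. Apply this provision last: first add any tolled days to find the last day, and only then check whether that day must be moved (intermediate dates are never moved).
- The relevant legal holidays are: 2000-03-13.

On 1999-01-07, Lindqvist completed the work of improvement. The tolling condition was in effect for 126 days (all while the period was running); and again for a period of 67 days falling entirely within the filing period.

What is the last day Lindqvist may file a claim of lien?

July 18, 2000

1 year after 1999-01-07 is January 7, 2000.
Tolling adds 126 days: January 7, 2000 + 126 days = May 12, 2000.
Tolling adds 67 days: May 12, 2000 + 67 days = July 18, 2000.
July 18, 2000 is a Tuesday and not a legal holiday, so no extension applies.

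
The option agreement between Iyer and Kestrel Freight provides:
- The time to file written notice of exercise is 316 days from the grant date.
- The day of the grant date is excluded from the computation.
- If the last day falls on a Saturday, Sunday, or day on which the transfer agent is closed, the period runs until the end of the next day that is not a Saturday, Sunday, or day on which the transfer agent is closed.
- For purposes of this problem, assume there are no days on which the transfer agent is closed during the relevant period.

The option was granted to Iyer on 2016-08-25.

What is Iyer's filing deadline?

July 7, 2017

316 days after 2016-08-25 is July 7, 2017.
July 7, 2017 is a Friday and not a day on which the transfer agent is closed, so no extension applies.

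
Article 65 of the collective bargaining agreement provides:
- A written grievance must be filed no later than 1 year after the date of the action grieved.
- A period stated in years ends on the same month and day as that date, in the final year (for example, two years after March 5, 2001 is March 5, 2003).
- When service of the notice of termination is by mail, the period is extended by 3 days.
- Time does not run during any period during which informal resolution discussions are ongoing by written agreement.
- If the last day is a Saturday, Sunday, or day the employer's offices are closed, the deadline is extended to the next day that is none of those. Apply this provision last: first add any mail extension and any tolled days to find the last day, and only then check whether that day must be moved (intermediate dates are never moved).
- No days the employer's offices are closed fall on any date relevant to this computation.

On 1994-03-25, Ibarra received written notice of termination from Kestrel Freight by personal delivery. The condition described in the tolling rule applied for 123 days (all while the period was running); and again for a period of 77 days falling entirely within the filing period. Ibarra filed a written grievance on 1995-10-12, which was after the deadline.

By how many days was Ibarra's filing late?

1 day

1 year after 1994-03-25 is March 25, 1995.
Service was not by mail, so no mail extension applies.
Tolling adds 123 days: March 25, 1995 + 123 days = July 26, 1995.
Tolling adds 77 days: July 26, 1995 + 77 days = October 11, 1995.
October 11, 1995 is a Wednesday and not a day the employer's offices are closed, so no extension applies.
The deadline is October 11, 1995; from October 11, 1995 to October 12, 1995 is 1 days.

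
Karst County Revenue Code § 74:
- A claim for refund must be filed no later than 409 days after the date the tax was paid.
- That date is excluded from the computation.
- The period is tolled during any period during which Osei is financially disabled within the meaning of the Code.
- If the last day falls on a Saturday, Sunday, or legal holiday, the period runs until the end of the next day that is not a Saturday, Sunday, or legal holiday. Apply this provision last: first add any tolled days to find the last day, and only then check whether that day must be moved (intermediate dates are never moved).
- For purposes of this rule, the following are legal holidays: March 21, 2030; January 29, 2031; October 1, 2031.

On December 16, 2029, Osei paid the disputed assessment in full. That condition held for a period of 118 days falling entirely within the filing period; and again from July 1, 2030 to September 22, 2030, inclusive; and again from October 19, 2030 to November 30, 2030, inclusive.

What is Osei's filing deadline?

409 days after December 16, 2029 is January 29, 2031.
Tolling adds 118 days: January 29, 2031 + 118 days = May 27, 2031.
From July 1, 2030 through September 22, 2030 inclusive is 84 days; tolling adds 84 days: May 27, 2031 + 84 days = August 19, 2031.
From October 19, 2030 through November 30, 2030 inclusive is 43 days; tolling adds 43 days: August 19, 2031 + 43 days = October 1, 2031.
October 1, 2031 is a listed holiday. The next qualifying day is October 2, 2031.

October 2, 2031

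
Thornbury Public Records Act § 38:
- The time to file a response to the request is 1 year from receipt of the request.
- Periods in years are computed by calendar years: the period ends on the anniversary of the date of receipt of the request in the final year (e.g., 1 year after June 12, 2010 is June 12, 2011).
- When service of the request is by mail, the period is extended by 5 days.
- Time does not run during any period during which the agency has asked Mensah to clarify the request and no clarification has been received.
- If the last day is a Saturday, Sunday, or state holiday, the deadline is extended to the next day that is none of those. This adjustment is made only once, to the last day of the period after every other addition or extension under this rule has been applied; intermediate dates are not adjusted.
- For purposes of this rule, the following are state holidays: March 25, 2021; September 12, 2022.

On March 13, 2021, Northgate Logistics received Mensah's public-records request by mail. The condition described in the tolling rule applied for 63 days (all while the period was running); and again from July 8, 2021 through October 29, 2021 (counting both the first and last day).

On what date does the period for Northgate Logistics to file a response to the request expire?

1 year after March 13, 2021 is March 13, 2022.
Service was by mail, adding 5 days: March 13, 2022 + 5 days = March 18, 2022.
Tolling adds 63 days: March 18, 2022 + 63 days = May 20, 2022.
From July 8, 2021 through October 29, 2021 inclusive is 114 days; tolling adds 114 days: May 20, 2022 + 114 days = September 11, 2022.
September 11, 2022 is Sunday; September 12, 2022 is a listed holiday. The next qualifying day is September 13, 2022.

September 13, 2022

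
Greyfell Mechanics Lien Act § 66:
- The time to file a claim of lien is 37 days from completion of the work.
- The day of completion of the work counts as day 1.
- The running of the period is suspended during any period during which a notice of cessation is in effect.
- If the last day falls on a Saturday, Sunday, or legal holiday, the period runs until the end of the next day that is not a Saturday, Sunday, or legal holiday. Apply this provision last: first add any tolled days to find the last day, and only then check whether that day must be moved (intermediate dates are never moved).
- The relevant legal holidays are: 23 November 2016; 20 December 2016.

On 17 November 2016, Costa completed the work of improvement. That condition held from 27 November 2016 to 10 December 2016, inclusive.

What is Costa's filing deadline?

Counting 17 November 2016 as day 1, day 37 is December 23, 2016.
From November 27, 2016 through December 10, 2016 inclusive is 14 days; tolling adds 14 days: December 23, 2016 + 14 days = January 6, 2017.
January 6, 2017 is a Friday and not a legal holiday, so no extension applies.

January 6, 2017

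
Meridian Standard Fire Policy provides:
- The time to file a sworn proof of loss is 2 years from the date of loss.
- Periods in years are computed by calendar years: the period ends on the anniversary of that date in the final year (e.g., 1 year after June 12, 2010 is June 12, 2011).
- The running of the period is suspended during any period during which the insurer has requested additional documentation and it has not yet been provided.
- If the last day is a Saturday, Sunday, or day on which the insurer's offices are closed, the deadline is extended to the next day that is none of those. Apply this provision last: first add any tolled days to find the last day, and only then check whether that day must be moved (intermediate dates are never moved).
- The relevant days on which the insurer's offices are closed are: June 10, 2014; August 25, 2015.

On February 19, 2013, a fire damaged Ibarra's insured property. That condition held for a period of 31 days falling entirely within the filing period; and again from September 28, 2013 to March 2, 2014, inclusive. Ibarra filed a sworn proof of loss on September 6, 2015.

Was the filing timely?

No

2 years after February 19, 2013 is February 19, 2015.
Tolling adds 31 days: February 19, 2015 + 31 days = March 22, 2015.
From September 28, 2013 through March 2, 2014 inclusive is 156 days; tolling adds 156 days: March 22, 2015 + 156 days = August 25, 2015.
August 25, 2015 is a listed holiday. The next qualifying day is August 26, 2015.
The deadline is August 26, 2015; the filing on September 6, 2015 is after that date.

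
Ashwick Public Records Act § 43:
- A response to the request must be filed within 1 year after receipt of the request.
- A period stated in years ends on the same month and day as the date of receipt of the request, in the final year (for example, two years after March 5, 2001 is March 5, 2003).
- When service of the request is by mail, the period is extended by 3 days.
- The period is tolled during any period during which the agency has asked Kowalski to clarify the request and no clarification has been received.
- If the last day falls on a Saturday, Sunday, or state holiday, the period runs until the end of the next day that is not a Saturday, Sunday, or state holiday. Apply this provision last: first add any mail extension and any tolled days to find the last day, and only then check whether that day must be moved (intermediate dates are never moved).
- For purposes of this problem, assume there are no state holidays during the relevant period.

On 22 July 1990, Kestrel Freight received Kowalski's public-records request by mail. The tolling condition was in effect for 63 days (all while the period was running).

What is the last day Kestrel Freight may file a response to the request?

1 year after 22 July 1990 is July 22, 1991.
Service was by mail, adding 3 days: July 22, 1991 + 3 days = July 25, 1991.
Tolling adds 63 days: July 25, 1991 + 63 days = September 26, 1991.
September 26, 1991 is a Thursday and not a state holiday, so no extension applies.

September 26, 1991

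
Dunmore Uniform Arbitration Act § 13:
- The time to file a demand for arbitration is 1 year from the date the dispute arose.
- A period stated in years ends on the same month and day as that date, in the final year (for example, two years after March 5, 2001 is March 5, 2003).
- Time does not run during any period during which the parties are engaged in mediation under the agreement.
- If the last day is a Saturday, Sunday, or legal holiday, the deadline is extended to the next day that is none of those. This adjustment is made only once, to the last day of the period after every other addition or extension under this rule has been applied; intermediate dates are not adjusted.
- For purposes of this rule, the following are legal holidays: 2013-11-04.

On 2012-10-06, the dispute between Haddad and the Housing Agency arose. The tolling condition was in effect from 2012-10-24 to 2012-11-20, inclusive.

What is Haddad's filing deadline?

1 year after 2012-10-06 is October 6, 2013.
From October 24, 2012 through November 20, 2012 inclusive is 28 days; tolling adds 28 days: October 6, 2013 + 28 days = November 3, 2013.
November 3, 2013 is Sunday; November 4, 2013 is a listed holiday. The next qualifying day is November 5, 2013.

November 5, 2013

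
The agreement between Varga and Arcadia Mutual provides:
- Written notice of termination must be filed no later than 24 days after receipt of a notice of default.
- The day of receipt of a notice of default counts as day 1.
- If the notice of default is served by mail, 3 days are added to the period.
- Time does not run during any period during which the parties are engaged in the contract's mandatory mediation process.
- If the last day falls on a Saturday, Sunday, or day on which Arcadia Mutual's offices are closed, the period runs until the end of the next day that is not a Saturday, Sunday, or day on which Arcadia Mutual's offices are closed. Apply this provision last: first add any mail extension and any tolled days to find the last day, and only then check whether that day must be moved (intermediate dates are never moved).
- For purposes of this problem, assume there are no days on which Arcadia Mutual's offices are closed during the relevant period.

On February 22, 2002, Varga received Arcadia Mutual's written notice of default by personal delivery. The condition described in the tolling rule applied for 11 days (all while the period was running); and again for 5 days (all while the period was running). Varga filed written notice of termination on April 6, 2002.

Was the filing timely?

Counting February 22, 2002 as day 1, day 24 is March 17, 2002.
Service was not by mail, so no mail extension applies.
Tolling adds 11 days: March 17, 2002 + 11 days = March 28, 2002.
Tolling adds 5 days: March 28, 2002 + 5 days = April 2, 2002.
April 2, 2002 is a Tuesday and not a day on which Arcadia Mutual's offices are closed, so no extension applies.
The deadline is April 2, 2002; the filing on April 6, 2002 is after that date.

No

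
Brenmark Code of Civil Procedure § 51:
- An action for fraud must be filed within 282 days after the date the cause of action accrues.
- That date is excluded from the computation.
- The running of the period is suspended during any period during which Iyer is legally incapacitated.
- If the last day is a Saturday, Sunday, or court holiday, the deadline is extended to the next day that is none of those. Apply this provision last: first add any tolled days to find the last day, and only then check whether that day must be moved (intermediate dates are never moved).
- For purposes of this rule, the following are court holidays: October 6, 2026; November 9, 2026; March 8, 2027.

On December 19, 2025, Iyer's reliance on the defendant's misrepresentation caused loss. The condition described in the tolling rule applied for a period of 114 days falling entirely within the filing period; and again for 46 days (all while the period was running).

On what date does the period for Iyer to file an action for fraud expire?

282 days after December 19, 2025 is September 27, 2026.
Tolling adds 114 days: September 27, 2026 + 114 days = January 19, 2027.
Tolling adds 46 days: January 19, 2027 + 46 days = March 6, 2027.
March 6, 2027 is Saturday; March 7, 2027 is Sunday; March 8, 2027 is a listed holiday. The next qualifying day is March 9, 2027.

March 9, 2027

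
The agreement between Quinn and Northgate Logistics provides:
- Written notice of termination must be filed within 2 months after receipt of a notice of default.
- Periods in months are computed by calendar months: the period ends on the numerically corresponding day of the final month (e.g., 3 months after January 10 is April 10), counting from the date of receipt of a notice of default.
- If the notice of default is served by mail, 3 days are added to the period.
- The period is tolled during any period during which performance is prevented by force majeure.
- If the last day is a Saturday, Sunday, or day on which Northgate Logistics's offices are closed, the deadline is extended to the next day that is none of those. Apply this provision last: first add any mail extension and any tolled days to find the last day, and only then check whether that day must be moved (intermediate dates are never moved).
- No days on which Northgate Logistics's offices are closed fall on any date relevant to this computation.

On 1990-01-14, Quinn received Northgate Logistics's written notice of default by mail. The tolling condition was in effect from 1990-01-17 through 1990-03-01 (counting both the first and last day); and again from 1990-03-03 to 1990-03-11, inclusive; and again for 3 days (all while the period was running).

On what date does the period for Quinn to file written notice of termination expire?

May 14, 1990

2 months after 1990-01-14 is March 14, 1990.
Service was by mail, adding 3 days: March 14, 1990 + 3 days = March 17, 1990.
From January 17, 1990 through March 1, 1990 inclusive is 44 days; tolling adds 44 days: March 17, 1990 + 44 days = April 30, 1990.
From March 3, 1990 through March 11, 1990 inclusive is 9 days; tolling adds 9 days: April 30, 1990 + 9 days = May 9, 1990.
Tolling adds 3 days: May 9, 1990 + 3 days = May 12, 1990.
May 12, 1990 is Saturday; May 13, 1990 is Sunday. The next qualifying day is May 14, 1990.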